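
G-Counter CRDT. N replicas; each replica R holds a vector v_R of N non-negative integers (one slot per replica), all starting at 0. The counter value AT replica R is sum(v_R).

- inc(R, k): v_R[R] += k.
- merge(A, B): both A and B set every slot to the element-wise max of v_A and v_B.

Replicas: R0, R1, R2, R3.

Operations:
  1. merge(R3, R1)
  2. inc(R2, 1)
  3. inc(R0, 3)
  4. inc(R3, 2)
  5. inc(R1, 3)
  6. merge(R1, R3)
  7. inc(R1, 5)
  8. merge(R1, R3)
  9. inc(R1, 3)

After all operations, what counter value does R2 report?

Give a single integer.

Op 1: merge R3<->R1 -> R3=(0,0,0,0) R1=(0,0,0,0)
Op 2: inc R2 by 1 -> R2=(0,0,1,0) value=1
Op 3: inc R0 by 3 -> R0=(3,0,0,0) value=3
Op 4: inc R3 by 2 -> R3=(0,0,0,2) value=2
Op 5: inc R1 by 3 -> R1=(0,3,0,0) value=3
Op 6: merge R1<->R3 -> R1=(0,3,0,2) R3=(0,3,0,2)
Op 7: inc R1 by 5 -> R1=(0,8,0,2) value=10
Op 8: merge R1<->R3 -> R1=(0,8,0,2) R3=(0,8,0,2)
Op 9: inc R1 by 3 -> R1=(0,11,0,2) value=13

Answer: 1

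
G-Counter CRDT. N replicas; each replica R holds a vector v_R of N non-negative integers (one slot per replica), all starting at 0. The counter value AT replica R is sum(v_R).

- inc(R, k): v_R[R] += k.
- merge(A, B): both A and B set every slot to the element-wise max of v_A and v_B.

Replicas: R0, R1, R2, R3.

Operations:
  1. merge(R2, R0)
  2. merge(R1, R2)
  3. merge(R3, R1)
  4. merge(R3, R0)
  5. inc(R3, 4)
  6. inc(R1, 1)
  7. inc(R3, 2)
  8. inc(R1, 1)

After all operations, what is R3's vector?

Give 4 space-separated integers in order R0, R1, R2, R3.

Answer: 0 0 0 6

Derivation:
Op 1: merge R2<->R0 -> R2=(0,0,0,0) R0=(0,0,0,0)
Op 2: merge R1<->R2 -> R1=(0,0,0,0) R2=(0,0,0,0)
Op 3: merge R3<->R1 -> R3=(0,0,0,0) R1=(0,0,0,0)
Op 4: merge R3<->R0 -> R3=(0,0,0,0) R0=(0,0,0,0)
Op 5: inc R3 by 4 -> R3=(0,0,0,4) value=4
Op 6: inc R1 by 1 -> R1=(0,1,0,0) value=1
Op 7: inc R3 by 2 -> R3=(0,0,0,6) value=6
Op 8: inc R1 by 1 -> R1=(0,2,0,0) value=2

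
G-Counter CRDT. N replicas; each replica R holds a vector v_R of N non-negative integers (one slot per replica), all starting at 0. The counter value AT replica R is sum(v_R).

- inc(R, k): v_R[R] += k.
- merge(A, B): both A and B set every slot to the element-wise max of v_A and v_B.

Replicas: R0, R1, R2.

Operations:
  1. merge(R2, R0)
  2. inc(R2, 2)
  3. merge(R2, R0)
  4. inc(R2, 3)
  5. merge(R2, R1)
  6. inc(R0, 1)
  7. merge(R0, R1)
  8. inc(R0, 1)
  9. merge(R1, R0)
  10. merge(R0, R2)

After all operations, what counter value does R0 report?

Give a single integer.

Op 1: merge R2<->R0 -> R2=(0,0,0) R0=(0,0,0)
Op 2: inc R2 by 2 -> R2=(0,0,2) value=2
Op 3: merge R2<->R0 -> R2=(0,0,2) R0=(0,0,2)
Op 4: inc R2 by 3 -> R2=(0,0,5) value=5
Op 5: merge R2<->R1 -> R2=(0,0,5) R1=(0,0,5)
Op 6: inc R0 by 1 -> R0=(1,0,2) value=3
Op 7: merge R0<->R1 -> R0=(1,0,5) R1=(1,0,5)
Op 8: inc R0 by 1 -> R0=(2,0,5) value=7
Op 9: merge R1<->R0 -> R1=(2,0,5) R0=(2,0,5)
Op 10: merge R0<->R2 -> R0=(2,0,5) R2=(2,0,5)

Answer: 7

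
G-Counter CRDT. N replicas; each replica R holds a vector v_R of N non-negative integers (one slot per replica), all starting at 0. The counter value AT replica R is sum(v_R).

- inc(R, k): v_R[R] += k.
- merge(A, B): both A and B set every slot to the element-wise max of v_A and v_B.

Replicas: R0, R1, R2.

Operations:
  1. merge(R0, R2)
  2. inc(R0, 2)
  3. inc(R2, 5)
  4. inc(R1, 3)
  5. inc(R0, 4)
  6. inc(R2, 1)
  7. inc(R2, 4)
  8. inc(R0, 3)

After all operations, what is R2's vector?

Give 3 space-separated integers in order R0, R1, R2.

Op 1: merge R0<->R2 -> R0=(0,0,0) R2=(0,0,0)
Op 2: inc R0 by 2 -> R0=(2,0,0) value=2
Op 3: inc R2 by 5 -> R2=(0,0,5) value=5
Op 4: inc R1 by 3 -> R1=(0,3,0) value=3
Op 5: inc R0 by 4 -> R0=(6,0,0) value=6
Op 6: inc R2 by 1 -> R2=(0,0,6) value=6
Op 7: inc R2 by 4 -> R2=(0,0,10) value=10
Op 8: inc R0 by 3 -> R0=(9,0,0) value=9

Answer: 0 0 10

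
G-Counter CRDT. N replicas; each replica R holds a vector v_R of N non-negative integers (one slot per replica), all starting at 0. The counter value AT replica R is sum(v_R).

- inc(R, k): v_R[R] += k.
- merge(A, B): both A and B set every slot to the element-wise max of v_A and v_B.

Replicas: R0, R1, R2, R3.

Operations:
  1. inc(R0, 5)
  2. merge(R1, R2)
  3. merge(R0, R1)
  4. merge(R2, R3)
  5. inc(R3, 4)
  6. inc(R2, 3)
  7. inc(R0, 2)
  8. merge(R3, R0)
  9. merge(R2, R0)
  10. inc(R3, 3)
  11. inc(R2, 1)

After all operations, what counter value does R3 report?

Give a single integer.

Op 1: inc R0 by 5 -> R0=(5,0,0,0) value=5
Op 2: merge R1<->R2 -> R1=(0,0,0,0) R2=(0,0,0,0)
Op 3: merge R0<->R1 -> R0=(5,0,0,0) R1=(5,0,0,0)
Op 4: merge R2<->R3 -> R2=(0,0,0,0) R3=(0,0,0,0)
Op 5: inc R3 by 4 -> R3=(0,0,0,4) value=4
Op 6: inc R2 by 3 -> R2=(0,0,3,0) value=3
Op 7: inc R0 by 2 -> R0=(7,0,0,0) value=7
Op 8: merge R3<->R0 -> R3=(7,0,0,4) R0=(7,0,0,4)
Op 9: merge R2<->R0 -> R2=(7,0,3,4) R0=(7,0,3,4)
Op 10: inc R3 by 3 -> R3=(7,0,0,7) value=14
Op 11: inc R2 by 1 -> R2=(7,0,4,4) value=15

Answer: 14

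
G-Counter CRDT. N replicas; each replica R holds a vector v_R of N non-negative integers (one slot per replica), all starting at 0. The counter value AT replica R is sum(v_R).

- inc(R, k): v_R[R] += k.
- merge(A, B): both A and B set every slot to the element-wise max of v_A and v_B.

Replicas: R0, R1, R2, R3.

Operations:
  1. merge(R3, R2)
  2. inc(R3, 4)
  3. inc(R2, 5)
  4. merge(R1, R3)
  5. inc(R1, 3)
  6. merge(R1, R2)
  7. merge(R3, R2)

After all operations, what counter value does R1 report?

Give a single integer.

Answer: 12

Derivation:
Op 1: merge R3<->R2 -> R3=(0,0,0,0) R2=(0,0,0,0)
Op 2: inc R3 by 4 -> R3=(0,0,0,4) value=4
Op 3: inc R2 by 5 -> R2=(0,0,5,0) value=5
Op 4: merge R1<->R3 -> R1=(0,0,0,4) R3=(0,0,0,4)
Op 5: inc R1 by 3 -> R1=(0,3,0,4) value=7
Op 6: merge R1<->R2 -> R1=(0,3,5,4) R2=(0,3,5,4)
Op 7: merge R3<->R2 -> R3=(0,3,5,4) R2=(0,3,5,4)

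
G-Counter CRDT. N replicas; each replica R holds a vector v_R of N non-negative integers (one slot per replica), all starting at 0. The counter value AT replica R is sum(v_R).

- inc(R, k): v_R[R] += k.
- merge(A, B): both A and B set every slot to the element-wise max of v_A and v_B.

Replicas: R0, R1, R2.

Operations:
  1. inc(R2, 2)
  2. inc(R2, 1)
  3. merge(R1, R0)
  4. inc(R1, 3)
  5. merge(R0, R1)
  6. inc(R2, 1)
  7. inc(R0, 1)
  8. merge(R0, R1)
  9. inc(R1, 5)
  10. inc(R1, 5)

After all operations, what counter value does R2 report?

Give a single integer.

Answer: 4

Derivation:
Op 1: inc R2 by 2 -> R2=(0,0,2) value=2
Op 2: inc R2 by 1 -> R2=(0,0,3) value=3
Op 3: merge R1<->R0 -> R1=(0,0,0) R0=(0,0,0)
Op 4: inc R1 by 3 -> R1=(0,3,0) value=3
Op 5: merge R0<->R1 -> R0=(0,3,0) R1=(0,3,0)
Op 6: inc R2 by 1 -> R2=(0,0,4) value=4
Op 7: inc R0 by 1 -> R0=(1,3,0) value=4
Op 8: merge R0<->R1 -> R0=(1,3,0) R1=(1,3,0)
Op 9: inc R1 by 5 -> R1=(1,8,0) value=9
Op 10: inc R1 by 5 -> R1=(1,13,0) value=14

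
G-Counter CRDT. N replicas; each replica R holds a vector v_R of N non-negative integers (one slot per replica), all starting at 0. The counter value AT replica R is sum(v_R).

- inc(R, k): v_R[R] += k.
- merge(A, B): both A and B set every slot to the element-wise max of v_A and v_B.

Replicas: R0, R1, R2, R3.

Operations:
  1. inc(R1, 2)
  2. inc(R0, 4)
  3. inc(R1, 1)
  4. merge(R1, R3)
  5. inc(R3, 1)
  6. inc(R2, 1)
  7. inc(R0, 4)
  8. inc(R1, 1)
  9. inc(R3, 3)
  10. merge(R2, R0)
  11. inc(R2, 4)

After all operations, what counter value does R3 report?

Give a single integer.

Op 1: inc R1 by 2 -> R1=(0,2,0,0) value=2
Op 2: inc R0 by 4 -> R0=(4,0,0,0) value=4
Op 3: inc R1 by 1 -> R1=(0,3,0,0) value=3
Op 4: merge R1<->R3 -> R1=(0,3,0,0) R3=(0,3,0,0)
Op 5: inc R3 by 1 -> R3=(0,3,0,1) value=4
Op 6: inc R2 by 1 -> R2=(0,0,1,0) value=1
Op 7: inc R0 by 4 -> R0=(8,0,0,0) value=8
Op 8: inc R1 by 1 -> R1=(0,4,0,0) value=4
Op 9: inc R3 by 3 -> R3=(0,3,0,4) value=7
Op 10: merge R2<->R0 -> R2=(8,0,1,0) R0=(8,0,1,0)
Op 11: inc R2 by 4 -> R2=(8,0,5,0) value=13

Answer: 7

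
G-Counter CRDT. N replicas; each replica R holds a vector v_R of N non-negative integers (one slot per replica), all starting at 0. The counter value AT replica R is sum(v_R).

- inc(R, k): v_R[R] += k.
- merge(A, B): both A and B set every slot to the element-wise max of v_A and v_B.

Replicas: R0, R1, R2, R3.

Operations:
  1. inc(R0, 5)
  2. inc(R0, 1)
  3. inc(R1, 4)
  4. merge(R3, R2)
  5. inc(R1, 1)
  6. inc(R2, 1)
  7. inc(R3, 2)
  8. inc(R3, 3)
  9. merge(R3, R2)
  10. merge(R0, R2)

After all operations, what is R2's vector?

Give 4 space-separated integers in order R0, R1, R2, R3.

Op 1: inc R0 by 5 -> R0=(5,0,0,0) value=5
Op 2: inc R0 by 1 -> R0=(6,0,0,0) value=6
Op 3: inc R1 by 4 -> R1=(0,4,0,0) value=4
Op 4: merge R3<->R2 -> R3=(0,0,0,0) R2=(0,0,0,0)
Op 5: inc R1 by 1 -> R1=(0,5,0,0) value=5
Op 6: inc R2 by 1 -> R2=(0,0,1,0) value=1
Op 7: inc R3 by 2 -> R3=(0,0,0,2) value=2
Op 8: inc R3 by 3 -> R3=(0,0,0,5) value=5
Op 9: merge R3<->R2 -> R3=(0,0,1,5) R2=(0,0,1,5)
Op 10: merge R0<->R2 -> R0=(6,0,1,5) R2=(6,0,1,5)

Answer: 6 0 1 5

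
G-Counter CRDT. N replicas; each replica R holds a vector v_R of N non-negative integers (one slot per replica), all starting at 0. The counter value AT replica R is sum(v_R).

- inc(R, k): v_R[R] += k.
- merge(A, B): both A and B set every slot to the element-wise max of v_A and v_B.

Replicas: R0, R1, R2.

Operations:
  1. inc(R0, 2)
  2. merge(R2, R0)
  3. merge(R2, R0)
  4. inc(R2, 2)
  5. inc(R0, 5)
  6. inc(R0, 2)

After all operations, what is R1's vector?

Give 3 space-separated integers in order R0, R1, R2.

Op 1: inc R0 by 2 -> R0=(2,0,0) value=2
Op 2: merge R2<->R0 -> R2=(2,0,0) R0=(2,0,0)
Op 3: merge R2<->R0 -> R2=(2,0,0) R0=(2,0,0)
Op 4: inc R2 by 2 -> R2=(2,0,2) value=4
Op 5: inc R0 by 5 -> R0=(7,0,0) value=7
Op 6: inc R0 by 2 -> R0=(9,0,0) value=9

Answer: 0 0 0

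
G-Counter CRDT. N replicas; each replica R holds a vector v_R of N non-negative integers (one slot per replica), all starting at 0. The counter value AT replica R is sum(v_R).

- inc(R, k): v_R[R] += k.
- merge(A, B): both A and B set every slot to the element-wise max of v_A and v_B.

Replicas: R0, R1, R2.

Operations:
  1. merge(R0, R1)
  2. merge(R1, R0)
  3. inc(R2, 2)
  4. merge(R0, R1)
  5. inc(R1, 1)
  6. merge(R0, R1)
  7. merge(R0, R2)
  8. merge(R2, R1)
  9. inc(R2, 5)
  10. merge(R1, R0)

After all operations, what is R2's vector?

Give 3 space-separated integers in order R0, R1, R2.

Op 1: merge R0<->R1 -> R0=(0,0,0) R1=(0,0,0)
Op 2: merge R1<->R0 -> R1=(0,0,0) R0=(0,0,0)
Op 3: inc R2 by 2 -> R2=(0,0,2) value=2
Op 4: merge R0<->R1 -> R0=(0,0,0) R1=(0,0,0)
Op 5: inc R1 by 1 -> R1=(0,1,0) value=1
Op 6: merge R0<->R1 -> R0=(0,1,0) R1=(0,1,0)
Op 7: merge R0<->R2 -> R0=(0,1,2) R2=(0,1,2)
Op 8: merge R2<->R1 -> R2=(0,1,2) R1=(0,1,2)
Op 9: inc R2 by 5 -> R2=(0,1,7) value=8
Op 10: merge R1<->R0 -> R1=(0,1,2) R0=(0,1,2)

Answer: 0 1 7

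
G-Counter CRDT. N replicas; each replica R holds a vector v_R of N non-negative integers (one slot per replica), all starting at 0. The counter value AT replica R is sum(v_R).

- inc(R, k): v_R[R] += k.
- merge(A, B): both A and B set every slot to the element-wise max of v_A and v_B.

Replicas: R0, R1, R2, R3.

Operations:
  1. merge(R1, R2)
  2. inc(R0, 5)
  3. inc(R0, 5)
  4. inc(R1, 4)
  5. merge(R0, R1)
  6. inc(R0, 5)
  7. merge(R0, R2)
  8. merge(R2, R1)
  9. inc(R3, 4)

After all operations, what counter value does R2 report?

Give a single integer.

Answer: 19

Derivation:
Op 1: merge R1<->R2 -> R1=(0,0,0,0) R2=(0,0,0,0)
Op 2: inc R0 by 5 -> R0=(5,0,0,0) value=5
Op 3: inc R0 by 5 -> R0=(10,0,0,0) value=10
Op 4: inc R1 by 4 -> R1=(0,4,0,0) value=4
Op 5: merge R0<->R1 -> R0=(10,4,0,0) R1=(10,4,0,0)
Op 6: inc R0 by 5 -> R0=(15,4,0,0) value=19
Op 7: merge R0<->R2 -> R0=(15,4,0,0) R2=(15,4,0,0)
Op 8: merge R2<->R1 -> R2=(15,4,0,0) R1=(15,4,0,0)
Op 9: inc R3 by 4 -> R3=(0,0,0,4) value=4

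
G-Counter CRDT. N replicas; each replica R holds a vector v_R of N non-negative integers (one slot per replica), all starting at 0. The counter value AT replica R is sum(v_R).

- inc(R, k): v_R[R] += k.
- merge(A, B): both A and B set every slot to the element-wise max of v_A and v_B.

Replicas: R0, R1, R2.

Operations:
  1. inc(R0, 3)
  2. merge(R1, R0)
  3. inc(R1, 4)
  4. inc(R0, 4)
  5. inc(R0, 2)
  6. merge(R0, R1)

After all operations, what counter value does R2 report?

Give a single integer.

Answer: 0

Derivation:
Op 1: inc R0 by 3 -> R0=(3,0,0) value=3
Op 2: merge R1<->R0 -> R1=(3,0,0) R0=(3,0,0)
Op 3: inc R1 by 4 -> R1=(3,4,0) value=7
Op 4: inc R0 by 4 -> R0=(7,0,0) value=7
Op 5: inc R0 by 2 -> R0=(9,0,0) value=9
Op 6: merge R0<->R1 -> R0=(9,4,0) R1=(9,4,0)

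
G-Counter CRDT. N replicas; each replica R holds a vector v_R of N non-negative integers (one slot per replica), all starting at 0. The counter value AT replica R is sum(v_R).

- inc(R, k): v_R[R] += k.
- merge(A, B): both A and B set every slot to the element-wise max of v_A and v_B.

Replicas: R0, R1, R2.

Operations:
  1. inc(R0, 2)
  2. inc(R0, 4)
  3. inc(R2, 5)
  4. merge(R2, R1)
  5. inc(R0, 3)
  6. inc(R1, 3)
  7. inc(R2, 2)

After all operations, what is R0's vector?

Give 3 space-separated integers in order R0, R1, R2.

Answer: 9 0 0

Derivation:
Op 1: inc R0 by 2 -> R0=(2,0,0) value=2
Op 2: inc R0 by 4 -> R0=(6,0,0) value=6
Op 3: inc R2 by 5 -> R2=(0,0,5) value=5
Op 4: merge R2<->R1 -> R2=(0,0,5) R1=(0,0,5)
Op 5: inc R0 by 3 -> R0=(9,0,0) value=9
Op 6: inc R1 by 3 -> R1=(0,3,5) value=8
Op 7: inc R2 by 2 -> R2=(0,0,7) value=7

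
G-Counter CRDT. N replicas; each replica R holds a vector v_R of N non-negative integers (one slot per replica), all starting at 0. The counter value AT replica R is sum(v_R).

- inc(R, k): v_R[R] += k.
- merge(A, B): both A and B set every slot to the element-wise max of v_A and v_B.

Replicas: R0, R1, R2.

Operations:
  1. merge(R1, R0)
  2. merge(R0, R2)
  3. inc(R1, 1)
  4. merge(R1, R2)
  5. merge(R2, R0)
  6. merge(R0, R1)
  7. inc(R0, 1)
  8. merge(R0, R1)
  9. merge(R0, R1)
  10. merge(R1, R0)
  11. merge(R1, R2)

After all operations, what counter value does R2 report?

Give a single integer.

Answer: 2

Derivation:
Op 1: merge R1<->R0 -> R1=(0,0,0) R0=(0,0,0)
Op 2: merge R0<->R2 -> R0=(0,0,0) R2=(0,0,0)
Op 3: inc R1 by 1 -> R1=(0,1,0) value=1
Op 4: merge R1<->R2 -> R1=(0,1,0) R2=(0,1,0)
Op 5: merge R2<->R0 -> R2=(0,1,0) R0=(0,1,0)
Op 6: merge R0<->R1 -> R0=(0,1,0) R1=(0,1,0)
Op 7: inc R0 by 1 -> R0=(1,1,0) value=2
Op 8: merge R0<->R1 -> R0=(1,1,0) R1=(1,1,0)
Op 9: merge R0<->R1 -> R0=(1,1,0) R1=(1,1,0)
Op 10: merge R1<->R0 -> R1=(1,1,0) R0=(1,1,0)
Op 11: merge R1<->R2 -> R1=(1,1,0) R2=(1,1,0)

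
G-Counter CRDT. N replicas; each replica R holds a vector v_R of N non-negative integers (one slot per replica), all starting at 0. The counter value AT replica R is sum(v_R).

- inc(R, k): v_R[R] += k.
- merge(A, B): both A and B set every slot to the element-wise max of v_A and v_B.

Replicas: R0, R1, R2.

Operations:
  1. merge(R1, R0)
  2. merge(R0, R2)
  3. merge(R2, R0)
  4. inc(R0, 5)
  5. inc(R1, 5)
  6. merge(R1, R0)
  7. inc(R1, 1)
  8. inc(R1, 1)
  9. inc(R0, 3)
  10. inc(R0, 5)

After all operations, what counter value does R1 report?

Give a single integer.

Answer: 12

Derivation:
Op 1: merge R1<->R0 -> R1=(0,0,0) R0=(0,0,0)
Op 2: merge R0<->R2 -> R0=(0,0,0) R2=(0,0,0)
Op 3: merge R2<->R0 -> R2=(0,0,0) R0=(0,0,0)
Op 4: inc R0 by 5 -> R0=(5,0,0) value=5
Op 5: inc R1 by 5 -> R1=(0,5,0) value=5
Op 6: merge R1<->R0 -> R1=(5,5,0) R0=(5,5,0)
Op 7: inc R1 by 1 -> R1=(5,6,0) value=11
Op 8: inc R1 by 1 -> R1=(5,7,0) value=12
Op 9: inc R0 by 3 -> R0=(8,5,0) value=13
Op 10: inc R0 by 5 -> R0=(13,5,0) value=18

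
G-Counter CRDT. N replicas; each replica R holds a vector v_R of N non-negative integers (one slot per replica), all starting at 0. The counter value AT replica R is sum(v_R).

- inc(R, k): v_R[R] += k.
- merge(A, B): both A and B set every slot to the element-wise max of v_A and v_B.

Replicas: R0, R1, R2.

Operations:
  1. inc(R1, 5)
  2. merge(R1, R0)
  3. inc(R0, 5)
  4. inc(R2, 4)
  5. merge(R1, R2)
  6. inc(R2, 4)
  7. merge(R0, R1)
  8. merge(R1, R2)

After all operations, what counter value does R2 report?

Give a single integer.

Op 1: inc R1 by 5 -> R1=(0,5,0) value=5
Op 2: merge R1<->R0 -> R1=(0,5,0) R0=(0,5,0)
Op 3: inc R0 by 5 -> R0=(5,5,0) value=10
Op 4: inc R2 by 4 -> R2=(0,0,4) value=4
Op 5: merge R1<->R2 -> R1=(0,5,4) R2=(0,5,4)
Op 6: inc R2 by 4 -> R2=(0,5,8) value=13
Op 7: merge R0<->R1 -> R0=(5,5,4) R1=(5,5,4)
Op 8: merge R1<->R2 -> R1=(5,5,8) R2=(5,5,8)

Answer: 18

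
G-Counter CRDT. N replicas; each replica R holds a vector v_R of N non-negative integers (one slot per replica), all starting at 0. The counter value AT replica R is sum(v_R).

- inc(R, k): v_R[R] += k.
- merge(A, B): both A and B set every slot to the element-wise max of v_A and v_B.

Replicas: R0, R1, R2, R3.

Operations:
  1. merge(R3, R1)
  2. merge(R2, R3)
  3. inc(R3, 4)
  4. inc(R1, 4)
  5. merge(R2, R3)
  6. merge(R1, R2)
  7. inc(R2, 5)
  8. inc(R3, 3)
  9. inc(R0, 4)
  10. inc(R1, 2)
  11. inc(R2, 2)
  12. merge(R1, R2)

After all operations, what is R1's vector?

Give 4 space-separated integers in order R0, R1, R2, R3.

Answer: 0 6 7 4

Derivation:
Op 1: merge R3<->R1 -> R3=(0,0,0,0) R1=(0,0,0,0)
Op 2: merge R2<->R3 -> R2=(0,0,0,0) R3=(0,0,0,0)
Op 3: inc R3 by 4 -> R3=(0,0,0,4) value=4
Op 4: inc R1 by 4 -> R1=(0,4,0,0) value=4
Op 5: merge R2<->R3 -> R2=(0,0,0,4) R3=(0,0,0,4)
Op 6: merge R1<->R2 -> R1=(0,4,0,4) R2=(0,4,0,4)
Op 7: inc R2 by 5 -> R2=(0,4,5,4) value=13
Op 8: inc R3 by 3 -> R3=(0,0,0,7) value=7
Op 9: inc R0 by 4 -> R0=(4,0,0,0) value=4
Op 10: inc R1 by 2 -> R1=(0,6,0,4) value=10
Op 11: inc R2 by 2 -> R2=(0,4,7,4) value=15
Op 12: merge R1<->R2 -> R1=(0,6,7,4) R2=(0,6,7,4)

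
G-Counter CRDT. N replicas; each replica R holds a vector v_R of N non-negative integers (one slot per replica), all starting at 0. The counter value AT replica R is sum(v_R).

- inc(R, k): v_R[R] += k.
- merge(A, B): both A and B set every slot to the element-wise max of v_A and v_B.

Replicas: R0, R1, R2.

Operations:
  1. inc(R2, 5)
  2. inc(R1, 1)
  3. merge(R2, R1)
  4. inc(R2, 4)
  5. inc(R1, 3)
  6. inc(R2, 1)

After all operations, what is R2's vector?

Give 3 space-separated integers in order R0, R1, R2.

Op 1: inc R2 by 5 -> R2=(0,0,5) value=5
Op 2: inc R1 by 1 -> R1=(0,1,0) value=1
Op 3: merge R2<->R1 -> R2=(0,1,5) R1=(0,1,5)
Op 4: inc R2 by 4 -> R2=(0,1,9) value=10
Op 5: inc R1 by 3 -> R1=(0,4,5) value=9
Op 6: inc R2 by 1 -> R2=(0,1,10) value=11

Answer: 0 1 10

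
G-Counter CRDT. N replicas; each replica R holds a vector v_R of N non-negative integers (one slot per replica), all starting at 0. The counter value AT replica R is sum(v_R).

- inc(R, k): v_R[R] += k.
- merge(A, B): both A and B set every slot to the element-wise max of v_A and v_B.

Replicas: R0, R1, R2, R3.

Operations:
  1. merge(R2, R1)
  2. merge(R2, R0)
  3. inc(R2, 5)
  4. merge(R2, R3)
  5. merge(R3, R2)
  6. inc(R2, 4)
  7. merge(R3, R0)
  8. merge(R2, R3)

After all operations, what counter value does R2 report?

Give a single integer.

Op 1: merge R2<->R1 -> R2=(0,0,0,0) R1=(0,0,0,0)
Op 2: merge R2<->R0 -> R2=(0,0,0,0) R0=(0,0,0,0)
Op 3: inc R2 by 5 -> R2=(0,0,5,0) value=5
Op 4: merge R2<->R3 -> R2=(0,0,5,0) R3=(0,0,5,0)
Op 5: merge R3<->R2 -> R3=(0,0,5,0) R2=(0,0,5,0)
Op 6: inc R2 by 4 -> R2=(0,0,9,0) value=9
Op 7: merge R3<->R0 -> R3=(0,0,5,0) R0=(0,0,5,0)
Op 8: merge R2<->R3 -> R2=(0,0,9,0) R3=(0,0,9,0)

Answer: 9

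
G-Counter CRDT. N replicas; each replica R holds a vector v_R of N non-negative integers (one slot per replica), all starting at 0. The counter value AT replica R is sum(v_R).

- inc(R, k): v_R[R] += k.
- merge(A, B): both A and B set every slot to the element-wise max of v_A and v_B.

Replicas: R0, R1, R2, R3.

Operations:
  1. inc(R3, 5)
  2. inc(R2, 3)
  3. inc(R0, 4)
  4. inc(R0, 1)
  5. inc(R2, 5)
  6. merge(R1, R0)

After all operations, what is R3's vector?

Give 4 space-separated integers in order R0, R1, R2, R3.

Answer: 0 0 0 5

Derivation:
Op 1: inc R3 by 5 -> R3=(0,0,0,5) value=5
Op 2: inc R2 by 3 -> R2=(0,0,3,0) value=3
Op 3: inc R0 by 4 -> R0=(4,0,0,0) value=4
Op 4: inc R0 by 1 -> R0=(5,0,0,0) value=5
Op 5: inc R2 by 5 -> R2=(0,0,8,0) value=8
Op 6: merge R1<->R0 -> R1=(5,0,0,0) R0=(5,0,0,0)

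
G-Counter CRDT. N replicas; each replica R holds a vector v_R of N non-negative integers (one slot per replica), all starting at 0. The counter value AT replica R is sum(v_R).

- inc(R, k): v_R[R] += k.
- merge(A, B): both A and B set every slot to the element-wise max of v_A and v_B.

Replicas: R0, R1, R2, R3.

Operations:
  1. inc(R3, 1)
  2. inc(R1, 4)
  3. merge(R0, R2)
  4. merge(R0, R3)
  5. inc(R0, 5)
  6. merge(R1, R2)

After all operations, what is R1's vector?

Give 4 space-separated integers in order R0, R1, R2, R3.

Answer: 0 4 0 0

Derivation:
Op 1: inc R3 by 1 -> R3=(0,0,0,1) value=1
Op 2: inc R1 by 4 -> R1=(0,4,0,0) value=4
Op 3: merge R0<->R2 -> R0=(0,0,0,0) R2=(0,0,0,0)
Op 4: merge R0<->R3 -> R0=(0,0,0,1) R3=(0,0,0,1)
Op 5: inc R0 by 5 -> R0=(5,0,0,1) value=6
Op 6: merge R1<->R2 -> R1=(0,4,0,0) R2=(0,4,0,0)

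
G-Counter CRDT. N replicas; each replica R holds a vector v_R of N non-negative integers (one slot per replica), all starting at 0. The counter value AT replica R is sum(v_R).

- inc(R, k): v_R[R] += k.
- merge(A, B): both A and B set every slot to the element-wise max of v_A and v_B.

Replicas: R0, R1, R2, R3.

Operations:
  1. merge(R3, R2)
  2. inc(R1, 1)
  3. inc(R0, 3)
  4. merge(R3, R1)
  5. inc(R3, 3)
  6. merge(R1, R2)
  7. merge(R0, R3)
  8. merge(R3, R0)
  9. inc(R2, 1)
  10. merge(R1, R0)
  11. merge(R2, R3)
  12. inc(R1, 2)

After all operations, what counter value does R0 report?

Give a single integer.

Answer: 7

Derivation:
Op 1: merge R3<->R2 -> R3=(0,0,0,0) R2=(0,0,0,0)
Op 2: inc R1 by 1 -> R1=(0,1,0,0) value=1
Op 3: inc R0 by 3 -> R0=(3,0,0,0) value=3
Op 4: merge R3<->R1 -> R3=(0,1,0,0) R1=(0,1,0,0)
Op 5: inc R3 by 3 -> R3=(0,1,0,3) value=4
Op 6: merge R1<->R2 -> R1=(0,1,0,0) R2=(0,1,0,0)
Op 7: merge R0<->R3 -> R0=(3,1,0,3) R3=(3,1,0,3)
Op 8: merge R3<->R0 -> R3=(3,1,0,3) R0=(3,1,0,3)
Op 9: inc R2 by 1 -> R2=(0,1,1,0) value=2
Op 10: merge R1<->R0 -> R1=(3,1,0,3) R0=(3,1,0,3)
Op 11: merge R2<->R3 -> R2=(3,1,1,3) R3=(3,1,1,3)
Op 12: inc R1 by 2 -> R1=(3,3,0,3) value=9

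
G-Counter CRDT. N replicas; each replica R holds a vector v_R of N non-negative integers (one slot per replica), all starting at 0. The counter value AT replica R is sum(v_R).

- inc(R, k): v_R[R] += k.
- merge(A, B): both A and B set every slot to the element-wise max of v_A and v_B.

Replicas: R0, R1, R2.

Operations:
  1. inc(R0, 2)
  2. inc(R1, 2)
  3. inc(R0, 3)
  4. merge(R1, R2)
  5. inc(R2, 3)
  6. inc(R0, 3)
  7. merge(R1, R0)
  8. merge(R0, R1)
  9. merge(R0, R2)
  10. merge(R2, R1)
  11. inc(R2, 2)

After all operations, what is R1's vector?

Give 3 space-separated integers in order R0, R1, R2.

Op 1: inc R0 by 2 -> R0=(2,0,0) value=2
Op 2: inc R1 by 2 -> R1=(0,2,0) value=2
Op 3: inc R0 by 3 -> R0=(5,0,0) value=5
Op 4: merge R1<->R2 -> R1=(0,2,0) R2=(0,2,0)
Op 5: inc R2 by 3 -> R2=(0,2,3) value=5
Op 6: inc R0 by 3 -> R0=(8,0,0) value=8
Op 7: merge R1<->R0 -> R1=(8,2,0) R0=(8,2,0)
Op 8: merge R0<->R1 -> R0=(8,2,0) R1=(8,2,0)
Op 9: merge R0<->R2 -> R0=(8,2,3) R2=(8,2,3)
Op 10: merge R2<->R1 -> R2=(8,2,3) R1=(8,2,3)
Op 11: inc R2 by 2 -> R2=(8,2,5) value=15

Answer: 8 2 3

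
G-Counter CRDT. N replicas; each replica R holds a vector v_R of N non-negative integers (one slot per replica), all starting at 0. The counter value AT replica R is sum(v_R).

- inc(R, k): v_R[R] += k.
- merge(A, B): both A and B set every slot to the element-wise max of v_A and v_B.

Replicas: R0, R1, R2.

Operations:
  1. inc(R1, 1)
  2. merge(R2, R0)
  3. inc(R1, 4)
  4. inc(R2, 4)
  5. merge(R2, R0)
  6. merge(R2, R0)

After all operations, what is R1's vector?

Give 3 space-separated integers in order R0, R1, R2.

Op 1: inc R1 by 1 -> R1=(0,1,0) value=1
Op 2: merge R2<->R0 -> R2=(0,0,0) R0=(0,0,0)
Op 3: inc R1 by 4 -> R1=(0,5,0) value=5
Op 4: inc R2 by 4 -> R2=(0,0,4) value=4
Op 5: merge R2<->R0 -> R2=(0,0,4) R0=(0,0,4)
Op 6: merge R2<->R0 -> R2=(0,0,4) R0=(0,0,4)

Answer: 0 5 0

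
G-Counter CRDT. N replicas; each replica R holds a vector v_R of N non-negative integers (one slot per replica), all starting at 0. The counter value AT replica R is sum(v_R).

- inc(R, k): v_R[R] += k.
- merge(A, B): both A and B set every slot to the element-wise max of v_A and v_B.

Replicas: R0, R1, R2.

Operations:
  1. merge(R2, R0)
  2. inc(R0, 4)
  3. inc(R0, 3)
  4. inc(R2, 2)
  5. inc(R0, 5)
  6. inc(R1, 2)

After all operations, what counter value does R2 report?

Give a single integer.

Op 1: merge R2<->R0 -> R2=(0,0,0) R0=(0,0,0)
Op 2: inc R0 by 4 -> R0=(4,0,0) value=4
Op 3: inc R0 by 3 -> R0=(7,0,0) value=7
Op 4: inc R2 by 2 -> R2=(0,0,2) value=2
Op 5: inc R0 by 5 -> R0=(12,0,0) value=12
Op 6: inc R1 by 2 -> R1=(0,2,0) value=2

Answer: 2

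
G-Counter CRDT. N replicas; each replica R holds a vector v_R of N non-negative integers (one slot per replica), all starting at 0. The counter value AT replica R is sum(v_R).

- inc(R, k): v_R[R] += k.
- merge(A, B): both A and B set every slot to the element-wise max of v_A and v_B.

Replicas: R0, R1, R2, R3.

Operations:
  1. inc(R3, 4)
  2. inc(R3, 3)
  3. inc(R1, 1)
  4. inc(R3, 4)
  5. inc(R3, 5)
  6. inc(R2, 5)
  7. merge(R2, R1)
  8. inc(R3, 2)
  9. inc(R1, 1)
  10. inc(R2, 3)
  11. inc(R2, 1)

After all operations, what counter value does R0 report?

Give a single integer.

Op 1: inc R3 by 4 -> R3=(0,0,0,4) value=4
Op 2: inc R3 by 3 -> R3=(0,0,0,7) value=7
Op 3: inc R1 by 1 -> R1=(0,1,0,0) value=1
Op 4: inc R3 by 4 -> R3=(0,0,0,11) value=11
Op 5: inc R3 by 5 -> R3=(0,0,0,16) value=16
Op 6: inc R2 by 5 -> R2=(0,0,5,0) value=5
Op 7: merge R2<->R1 -> R2=(0,1,5,0) R1=(0,1,5,0)
Op 8: inc R3 by 2 -> R3=(0,0,0,18) value=18
Op 9: inc R1 by 1 -> R1=(0,2,5,0) value=7
Op 10: inc R2 by 3 -> R2=(0,1,8,0) value=9
Op 11: inc R2 by 1 -> R2=(0,1,9,0) value=10

Answer: 0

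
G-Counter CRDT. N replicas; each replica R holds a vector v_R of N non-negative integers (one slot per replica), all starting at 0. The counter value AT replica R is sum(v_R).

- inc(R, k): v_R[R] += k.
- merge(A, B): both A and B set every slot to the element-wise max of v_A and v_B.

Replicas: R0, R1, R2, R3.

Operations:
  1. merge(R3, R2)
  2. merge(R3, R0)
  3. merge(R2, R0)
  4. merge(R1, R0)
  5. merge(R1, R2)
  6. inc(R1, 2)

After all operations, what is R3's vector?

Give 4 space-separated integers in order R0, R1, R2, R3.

Answer: 0 0 0 0

Derivation:
Op 1: merge R3<->R2 -> R3=(0,0,0,0) R2=(0,0,0,0)
Op 2: merge R3<->R0 -> R3=(0,0,0,0) R0=(0,0,0,0)
Op 3: merge R2<->R0 -> R2=(0,0,0,0) R0=(0,0,0,0)
Op 4: merge R1<->R0 -> R1=(0,0,0,0) R0=(0,0,0,0)
Op 5: merge R1<->R2 -> R1=(0,0,0,0) R2=(0,0,0,0)
Op 6: inc R1 by 2 -> R1=(0,2,0,0) value=2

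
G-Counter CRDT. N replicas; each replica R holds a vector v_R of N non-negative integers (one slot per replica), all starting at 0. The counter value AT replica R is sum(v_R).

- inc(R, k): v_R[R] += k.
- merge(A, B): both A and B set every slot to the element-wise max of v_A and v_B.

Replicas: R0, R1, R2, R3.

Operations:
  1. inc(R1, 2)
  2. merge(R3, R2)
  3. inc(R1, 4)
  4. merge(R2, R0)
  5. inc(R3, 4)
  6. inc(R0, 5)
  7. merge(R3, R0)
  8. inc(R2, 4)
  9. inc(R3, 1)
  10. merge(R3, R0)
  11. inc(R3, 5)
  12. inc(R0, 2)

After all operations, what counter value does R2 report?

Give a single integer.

Answer: 4

Derivation:
Op 1: inc R1 by 2 -> R1=(0,2,0,0) value=2
Op 2: merge R3<->R2 -> R3=(0,0,0,0) R2=(0,0,0,0)
Op 3: inc R1 by 4 -> R1=(0,6,0,0) value=6
Op 4: merge R2<->R0 -> R2=(0,0,0,0) R0=(0,0,0,0)
Op 5: inc R3 by 4 -> R3=(0,0,0,4) value=4
Op 6: inc R0 by 5 -> R0=(5,0,0,0) value=5
Op 7: merge R3<->R0 -> R3=(5,0,0,4) R0=(5,0,0,4)
Op 8: inc R2 by 4 -> R2=(0,0,4,0) value=4
Op 9: inc R3 by 1 -> R3=(5,0,0,5) value=10
Op 10: merge R3<->R0 -> R3=(5,0,0,5) R0=(5,0,0,5)
Op 11: inc R3 by 5 -> R3=(5,0,0,10) value=15
Op 12: inc R0 by 2 -> R0=(7,0,0,5) value=12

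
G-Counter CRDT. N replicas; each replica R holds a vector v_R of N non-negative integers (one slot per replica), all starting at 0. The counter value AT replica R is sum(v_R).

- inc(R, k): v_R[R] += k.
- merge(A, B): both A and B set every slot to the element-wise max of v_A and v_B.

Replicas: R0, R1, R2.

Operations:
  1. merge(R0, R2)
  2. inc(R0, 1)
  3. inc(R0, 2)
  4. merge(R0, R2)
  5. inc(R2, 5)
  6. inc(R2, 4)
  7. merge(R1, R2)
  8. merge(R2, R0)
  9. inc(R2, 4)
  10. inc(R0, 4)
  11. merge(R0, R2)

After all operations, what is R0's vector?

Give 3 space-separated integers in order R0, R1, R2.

Answer: 7 0 13

Derivation:
Op 1: merge R0<->R2 -> R0=(0,0,0) R2=(0,0,0)
Op 2: inc R0 by 1 -> R0=(1,0,0) value=1
Op 3: inc R0 by 2 -> R0=(3,0,0) value=3
Op 4: merge R0<->R2 -> R0=(3,0,0) R2=(3,0,0)
Op 5: inc R2 by 5 -> R2=(3,0,5) value=8
Op 6: inc R2 by 4 -> R2=(3,0,9) value=12
Op 7: merge R1<->R2 -> R1=(3,0,9) R2=(3,0,9)
Op 8: merge R2<->R0 -> R2=(3,0,9) R0=(3,0,9)
Op 9: inc R2 by 4 -> R2=(3,0,13) value=16
Op 10: inc R0 by 4 -> R0=(7,0,9) value=16
Op 11: merge R0<->R2 -> R0=(7,0,13) R2=(7,0,13)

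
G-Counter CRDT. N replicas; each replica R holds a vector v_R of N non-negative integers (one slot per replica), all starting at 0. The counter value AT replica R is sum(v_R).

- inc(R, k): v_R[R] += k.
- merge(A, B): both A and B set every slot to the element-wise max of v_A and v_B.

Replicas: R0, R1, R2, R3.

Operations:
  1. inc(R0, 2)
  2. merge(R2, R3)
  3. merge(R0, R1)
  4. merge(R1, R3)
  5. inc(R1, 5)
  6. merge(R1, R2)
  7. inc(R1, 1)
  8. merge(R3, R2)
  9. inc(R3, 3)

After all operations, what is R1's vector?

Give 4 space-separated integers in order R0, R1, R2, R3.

Answer: 2 6 0 0

Derivation:
Op 1: inc R0 by 2 -> R0=(2,0,0,0) value=2
Op 2: merge R2<->R3 -> R2=(0,0,0,0) R3=(0,0,0,0)
Op 3: merge R0<->R1 -> R0=(2,0,0,0) R1=(2,0,0,0)
Op 4: merge R1<->R3 -> R1=(2,0,0,0) R3=(2,0,0,0)
Op 5: inc R1 by 5 -> R1=(2,5,0,0) value=7
Op 6: merge R1<->R2 -> R1=(2,5,0,0) R2=(2,5,0,0)
Op 7: inc R1 by 1 -> R1=(2,6,0,0) value=8
Op 8: merge R3<->R2 -> R3=(2,5,0,0) R2=(2,5,0,0)
Op 9: inc R3 by 3 -> R3=(2,5,0,3) value=10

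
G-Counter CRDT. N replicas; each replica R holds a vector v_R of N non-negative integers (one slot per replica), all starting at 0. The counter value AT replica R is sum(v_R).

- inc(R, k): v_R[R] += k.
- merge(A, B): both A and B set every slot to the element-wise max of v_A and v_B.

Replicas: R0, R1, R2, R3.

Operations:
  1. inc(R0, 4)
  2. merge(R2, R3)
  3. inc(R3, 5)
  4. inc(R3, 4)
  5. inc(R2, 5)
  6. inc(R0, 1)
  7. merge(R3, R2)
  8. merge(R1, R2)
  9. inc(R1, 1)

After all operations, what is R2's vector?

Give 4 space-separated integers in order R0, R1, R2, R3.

Answer: 0 0 5 9

Derivation:
Op 1: inc R0 by 4 -> R0=(4,0,0,0) value=4
Op 2: merge R2<->R3 -> R2=(0,0,0,0) R3=(0,0,0,0)
Op 3: inc R3 by 5 -> R3=(0,0,0,5) value=5
Op 4: inc R3 by 4 -> R3=(0,0,0,9) value=9
Op 5: inc R2 by 5 -> R2=(0,0,5,0) value=5
Op 6: inc R0 by 1 -> R0=(5,0,0,0) value=5
Op 7: merge R3<->R2 -> R3=(0,0,5,9) R2=(0,0,5,9)
Op 8: merge R1<->R2 -> R1=(0,0,5,9) R2=(0,0,5,9)
Op 9: inc R1 by 1 -> R1=(0,1,5,9) value=15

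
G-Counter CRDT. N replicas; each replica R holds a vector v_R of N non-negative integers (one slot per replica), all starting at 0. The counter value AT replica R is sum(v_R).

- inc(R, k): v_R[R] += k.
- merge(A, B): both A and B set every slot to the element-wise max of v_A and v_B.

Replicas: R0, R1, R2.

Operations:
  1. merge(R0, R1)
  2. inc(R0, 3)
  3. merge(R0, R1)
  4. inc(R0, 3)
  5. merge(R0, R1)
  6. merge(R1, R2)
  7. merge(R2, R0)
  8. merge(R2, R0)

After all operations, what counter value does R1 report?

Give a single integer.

Answer: 6

Derivation:
Op 1: merge R0<->R1 -> R0=(0,0,0) R1=(0,0,0)
Op 2: inc R0 by 3 -> R0=(3,0,0) value=3
Op 3: merge R0<->R1 -> R0=(3,0,0) R1=(3,0,0)
Op 4: inc R0 by 3 -> R0=(6,0,0) value=6
Op 5: merge R0<->R1 -> R0=(6,0,0) R1=(6,0,0)
Op 6: merge R1<->R2 -> R1=(6,0,0) R2=(6,0,0)
Op 7: merge R2<->R0 -> R2=(6,0,0) R0=(6,0,0)
Op 8: merge R2<->R0 -> R2=(6,0,0) R0=(6,0,0)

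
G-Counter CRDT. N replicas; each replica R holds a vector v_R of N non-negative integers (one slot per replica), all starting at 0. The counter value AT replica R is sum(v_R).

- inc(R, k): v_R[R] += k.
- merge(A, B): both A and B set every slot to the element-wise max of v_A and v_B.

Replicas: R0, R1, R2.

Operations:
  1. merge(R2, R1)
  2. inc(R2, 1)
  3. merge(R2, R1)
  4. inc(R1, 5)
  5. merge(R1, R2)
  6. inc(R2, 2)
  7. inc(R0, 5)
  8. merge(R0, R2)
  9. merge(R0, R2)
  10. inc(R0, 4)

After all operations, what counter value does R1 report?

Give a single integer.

Op 1: merge R2<->R1 -> R2=(0,0,0) R1=(0,0,0)
Op 2: inc R2 by 1 -> R2=(0,0,1) value=1
Op 3: merge R2<->R1 -> R2=(0,0,1) R1=(0,0,1)
Op 4: inc R1 by 5 -> R1=(0,5,1) value=6
Op 5: merge R1<->R2 -> R1=(0,5,1) R2=(0,5,1)
Op 6: inc R2 by 2 -> R2=(0,5,3) value=8
Op 7: inc R0 by 5 -> R0=(5,0,0) value=5
Op 8: merge R0<->R2 -> R0=(5,5,3) R2=(5,5,3)
Op 9: merge R0<->R2 -> R0=(5,5,3) R2=(5,5,3)
Op 10: inc R0 by 4 -> R0=(9,5,3) value=17

Answer: 6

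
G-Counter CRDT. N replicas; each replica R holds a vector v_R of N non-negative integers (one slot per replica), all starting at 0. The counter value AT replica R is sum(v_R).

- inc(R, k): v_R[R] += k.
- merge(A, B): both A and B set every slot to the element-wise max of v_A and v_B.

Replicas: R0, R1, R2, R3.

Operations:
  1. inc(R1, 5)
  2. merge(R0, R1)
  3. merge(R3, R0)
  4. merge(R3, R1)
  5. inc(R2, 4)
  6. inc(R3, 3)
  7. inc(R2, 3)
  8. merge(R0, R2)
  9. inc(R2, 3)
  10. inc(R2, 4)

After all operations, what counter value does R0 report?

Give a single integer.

Op 1: inc R1 by 5 -> R1=(0,5,0,0) value=5
Op 2: merge R0<->R1 -> R0=(0,5,0,0) R1=(0,5,0,0)
Op 3: merge R3<->R0 -> R3=(0,5,0,0) R0=(0,5,0,0)
Op 4: merge R3<->R1 -> R3=(0,5,0,0) R1=(0,5,0,0)
Op 5: inc R2 by 4 -> R2=(0,0,4,0) value=4
Op 6: inc R3 by 3 -> R3=(0,5,0,3) value=8
Op 7: inc R2 by 3 -> R2=(0,0,7,0) value=7
Op 8: merge R0<->R2 -> R0=(0,5,7,0) R2=(0,5,7,0)
Op 9: inc R2 by 3 -> R2=(0,5,10,0) value=15
Op 10: inc R2 by 4 -> R2=(0,5,14,0) value=19

Answer: 12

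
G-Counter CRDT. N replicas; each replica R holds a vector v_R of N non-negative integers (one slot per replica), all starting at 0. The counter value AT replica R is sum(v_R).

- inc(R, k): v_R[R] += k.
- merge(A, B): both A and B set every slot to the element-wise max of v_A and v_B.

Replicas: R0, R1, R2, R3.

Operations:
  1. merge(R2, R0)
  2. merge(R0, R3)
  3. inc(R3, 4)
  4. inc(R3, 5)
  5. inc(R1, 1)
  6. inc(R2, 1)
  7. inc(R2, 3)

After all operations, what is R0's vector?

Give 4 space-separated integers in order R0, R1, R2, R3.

Op 1: merge R2<->R0 -> R2=(0,0,0,0) R0=(0,0,0,0)
Op 2: merge R0<->R3 -> R0=(0,0,0,0) R3=(0,0,0,0)
Op 3: inc R3 by 4 -> R3=(0,0,0,4) value=4
Op 4: inc R3 by 5 -> R3=(0,0,0,9) value=9
Op 5: inc R1 by 1 -> R1=(0,1,0,0) value=1
Op 6: inc R2 by 1 -> R2=(0,0,1,0) value=1
Op 7: inc R2 by 3 -> R2=(0,0,4,0) value=4

Answer: 0 0 0 0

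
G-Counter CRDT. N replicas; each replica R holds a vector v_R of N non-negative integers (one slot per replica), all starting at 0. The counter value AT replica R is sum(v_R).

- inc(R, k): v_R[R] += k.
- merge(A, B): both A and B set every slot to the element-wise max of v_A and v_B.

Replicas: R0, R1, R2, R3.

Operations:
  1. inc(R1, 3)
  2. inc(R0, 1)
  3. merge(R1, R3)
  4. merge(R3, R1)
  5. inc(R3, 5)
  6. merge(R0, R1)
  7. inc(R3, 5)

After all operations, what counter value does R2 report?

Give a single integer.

Answer: 0

Derivation:
Op 1: inc R1 by 3 -> R1=(0,3,0,0) value=3
Op 2: inc R0 by 1 -> R0=(1,0,0,0) value=1
Op 3: merge R1<->R3 -> R1=(0,3,0,0) R3=(0,3,0,0)
Op 4: merge R3<->R1 -> R3=(0,3,0,0) R1=(0,3,0,0)
Op 5: inc R3 by 5 -> R3=(0,3,0,5) value=8
Op 6: merge R0<->R1 -> R0=(1,3,0,0) R1=(1,3,0,0)
Op 7: inc R3 by 5 -> R3=(0,3,0,10) value=13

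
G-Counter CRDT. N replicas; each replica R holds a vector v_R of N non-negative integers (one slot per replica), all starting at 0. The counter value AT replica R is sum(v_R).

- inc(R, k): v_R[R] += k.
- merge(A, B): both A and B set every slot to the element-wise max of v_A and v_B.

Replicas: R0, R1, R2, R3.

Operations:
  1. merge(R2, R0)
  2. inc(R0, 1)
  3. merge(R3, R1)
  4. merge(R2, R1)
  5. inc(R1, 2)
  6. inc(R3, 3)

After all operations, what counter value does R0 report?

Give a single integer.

Answer: 1

Derivation:
Op 1: merge R2<->R0 -> R2=(0,0,0,0) R0=(0,0,0,0)
Op 2: inc R0 by 1 -> R0=(1,0,0,0) value=1
Op 3: merge R3<->R1 -> R3=(0,0,0,0) R1=(0,0,0,0)
Op 4: merge R2<->R1 -> R2=(0,0,0,0) R1=(0,0,0,0)
Op 5: inc R1 by 2 -> R1=(0,2,0,0) value=2
Op 6: inc R3 by 3 -> R3=(0,0,0,3) value=3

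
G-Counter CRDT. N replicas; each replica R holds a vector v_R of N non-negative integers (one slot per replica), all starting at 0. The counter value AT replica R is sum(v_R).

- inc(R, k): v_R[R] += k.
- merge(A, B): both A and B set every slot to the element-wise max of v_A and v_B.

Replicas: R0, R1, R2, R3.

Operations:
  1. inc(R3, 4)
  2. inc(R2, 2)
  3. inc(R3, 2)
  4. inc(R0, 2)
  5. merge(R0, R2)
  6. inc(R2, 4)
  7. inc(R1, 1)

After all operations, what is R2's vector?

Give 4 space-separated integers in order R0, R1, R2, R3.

Op 1: inc R3 by 4 -> R3=(0,0,0,4) value=4
Op 2: inc R2 by 2 -> R2=(0,0,2,0) value=2
Op 3: inc R3 by 2 -> R3=(0,0,0,6) value=6
Op 4: inc R0 by 2 -> R0=(2,0,0,0) value=2
Op 5: merge R0<->R2 -> R0=(2,0,2,0) R2=(2,0,2,0)
Op 6: inc R2 by 4 -> R2=(2,0,6,0) value=8
Op 7: inc R1 by 1 -> R1=(0,1,0,0) value=1

Answer: 2 0 6 0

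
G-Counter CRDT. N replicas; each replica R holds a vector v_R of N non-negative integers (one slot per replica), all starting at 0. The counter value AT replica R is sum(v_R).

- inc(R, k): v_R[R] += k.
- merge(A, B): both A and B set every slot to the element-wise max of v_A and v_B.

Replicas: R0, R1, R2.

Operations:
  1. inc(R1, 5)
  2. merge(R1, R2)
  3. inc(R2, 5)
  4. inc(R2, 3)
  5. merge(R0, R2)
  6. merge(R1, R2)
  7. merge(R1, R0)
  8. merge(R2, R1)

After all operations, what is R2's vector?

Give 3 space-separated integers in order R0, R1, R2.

Answer: 0 5 8

Derivation:
Op 1: inc R1 by 5 -> R1=(0,5,0) value=5
Op 2: merge R1<->R2 -> R1=(0,5,0) R2=(0,5,0)
Op 3: inc R2 by 5 -> R2=(0,5,5) value=10
Op 4: inc R2 by 3 -> R2=(0,5,8) value=13
Op 5: merge R0<->R2 -> R0=(0,5,8) R2=(0,5,8)
Op 6: merge R1<->R2 -> R1=(0,5,8) R2=(0,5,8)
Op 7: merge R1<->R0 -> R1=(0,5,8) R0=(0,5,8)
Op 8: merge R2<->R1 -> R2=(0,5,8) R1=(0,5,8)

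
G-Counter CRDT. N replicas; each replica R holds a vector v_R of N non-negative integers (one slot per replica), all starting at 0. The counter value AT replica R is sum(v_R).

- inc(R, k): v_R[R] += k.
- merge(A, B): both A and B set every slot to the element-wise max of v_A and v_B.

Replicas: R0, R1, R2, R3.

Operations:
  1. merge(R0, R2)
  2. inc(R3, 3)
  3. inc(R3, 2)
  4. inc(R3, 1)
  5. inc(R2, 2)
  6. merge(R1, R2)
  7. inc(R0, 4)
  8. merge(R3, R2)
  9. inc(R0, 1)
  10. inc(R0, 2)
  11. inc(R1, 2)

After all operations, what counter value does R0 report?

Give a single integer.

Op 1: merge R0<->R2 -> R0=(0,0,0,0) R2=(0,0,0,0)
Op 2: inc R3 by 3 -> R3=(0,0,0,3) value=3
Op 3: inc R3 by 2 -> R3=(0,0,0,5) value=5
Op 4: inc R3 by 1 -> R3=(0,0,0,6) value=6
Op 5: inc R2 by 2 -> R2=(0,0,2,0) value=2
Op 6: merge R1<->R2 -> R1=(0,0,2,0) R2=(0,0,2,0)
Op 7: inc R0 by 4 -> R0=(4,0,0,0) value=4
Op 8: merge R3<->R2 -> R3=(0,0,2,6) R2=(0,0,2,6)
Op 9: inc R0 by 1 -> R0=(5,0,0,0) value=5
Op 10: inc R0 by 2 -> R0=(7,0,0,0) value=7
Op 11: inc R1 by 2 -> R1=(0,2,2,0) value=4

Answer: 7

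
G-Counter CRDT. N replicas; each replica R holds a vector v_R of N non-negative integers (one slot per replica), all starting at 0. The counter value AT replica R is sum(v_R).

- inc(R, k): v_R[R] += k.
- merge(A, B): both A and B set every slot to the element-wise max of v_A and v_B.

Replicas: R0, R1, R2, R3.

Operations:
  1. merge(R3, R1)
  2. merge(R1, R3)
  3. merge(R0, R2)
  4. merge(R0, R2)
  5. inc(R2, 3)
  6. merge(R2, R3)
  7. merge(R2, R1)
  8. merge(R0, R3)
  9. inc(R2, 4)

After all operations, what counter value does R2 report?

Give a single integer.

Answer: 7

Derivation:
Op 1: merge R3<->R1 -> R3=(0,0,0,0) R1=(0,0,0,0)
Op 2: merge R1<->R3 -> R1=(0,0,0,0) R3=(0,0,0,0)
Op 3: merge R0<->R2 -> R0=(0,0,0,0) R2=(0,0,0,0)
Op 4: merge R0<->R2 -> R0=(0,0,0,0) R2=(0,0,0,0)
Op 5: inc R2 by 3 -> R2=(0,0,3,0) value=3
Op 6: merge R2<->R3 -> R2=(0,0,3,0) R3=(0,0,3,0)
Op 7: merge R2<->R1 -> R2=(0,0,3,0) R1=(0,0,3,0)
Op 8: merge R0<->R3 -> R0=(0,0,3,0) R3=(0,0,3,0)
Op 9: inc R2 by 4 -> R2=(0,0,7,0) value=7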